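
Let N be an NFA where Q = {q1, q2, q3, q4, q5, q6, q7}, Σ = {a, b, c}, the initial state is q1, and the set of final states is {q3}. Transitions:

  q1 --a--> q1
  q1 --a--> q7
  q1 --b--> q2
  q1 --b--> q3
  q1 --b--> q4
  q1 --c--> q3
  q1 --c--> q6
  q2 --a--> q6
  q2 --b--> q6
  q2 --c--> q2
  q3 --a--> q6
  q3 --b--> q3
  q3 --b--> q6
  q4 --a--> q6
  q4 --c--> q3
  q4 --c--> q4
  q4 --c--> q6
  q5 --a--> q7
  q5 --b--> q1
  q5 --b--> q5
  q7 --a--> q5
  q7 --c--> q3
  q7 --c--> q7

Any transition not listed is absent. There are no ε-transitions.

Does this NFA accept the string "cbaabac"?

Start in {q1}.
Read 'c': {q1} → {q3, q6}.
Read 'b': {q3, q6} → {q3, q6}.
Read 'a': {q3, q6} → {q6}.
Read 'a': {q6} → ∅.
The set is empty and remains empty for the remaining 3 symbols.
The final set ∅ contains no accepting state.

No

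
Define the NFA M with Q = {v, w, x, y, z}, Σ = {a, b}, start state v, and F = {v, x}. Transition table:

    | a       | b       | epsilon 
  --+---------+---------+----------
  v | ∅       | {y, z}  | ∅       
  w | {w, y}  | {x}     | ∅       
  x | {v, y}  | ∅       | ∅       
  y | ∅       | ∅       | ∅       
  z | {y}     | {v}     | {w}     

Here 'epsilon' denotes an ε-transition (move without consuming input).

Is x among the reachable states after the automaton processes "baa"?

Start in {v}.
Read 'b': {v} → {w, y, z}.
Read 'a': {w, y, z} → {w, y}.
Read 'a': {w, y} → {w, y}.
State x is not in {w, y}.

No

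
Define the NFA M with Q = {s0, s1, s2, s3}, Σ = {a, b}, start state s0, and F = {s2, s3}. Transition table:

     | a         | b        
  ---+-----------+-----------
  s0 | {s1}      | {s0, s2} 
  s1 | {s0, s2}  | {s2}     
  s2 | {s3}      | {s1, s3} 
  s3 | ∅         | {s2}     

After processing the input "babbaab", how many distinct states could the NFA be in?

1

Start in {s0}.
Read 'b': {s0} → {s0, s2}.
Read 'a': {s0, s2} → {s1, s3}.
Read 'b': {s1, s3} → {s2}.
Read 'b': {s2} → {s1, s3}.
Read 'a': {s1, s3} → {s0, s2}.
Read 'a': {s0, s2} → {s1, s3}.
Read 'b': {s1, s3} → {s2}.
That set has 1 state.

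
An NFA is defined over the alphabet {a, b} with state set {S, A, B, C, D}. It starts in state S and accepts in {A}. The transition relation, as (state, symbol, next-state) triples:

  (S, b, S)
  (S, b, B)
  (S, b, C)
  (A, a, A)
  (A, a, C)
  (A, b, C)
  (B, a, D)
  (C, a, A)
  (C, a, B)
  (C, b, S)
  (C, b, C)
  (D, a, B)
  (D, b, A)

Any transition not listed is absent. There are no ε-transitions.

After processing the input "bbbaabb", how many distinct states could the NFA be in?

Start in {S}.
Read 'b': {S} → {S, B, C}.
Read 'b': {S, B, C} → {S, B, C}.
Read 'b': {S, B, C} → {S, B, C}.
Read 'a': {S, B, C} → {A, B, D}.
Read 'a': {A, B, D} → {A, B, C, D}.
Read 'b': {A, B, C, D} → {S, A, C}.
Read 'b': {S, A, C} → {S, B, C}.
That set has 3 states.

3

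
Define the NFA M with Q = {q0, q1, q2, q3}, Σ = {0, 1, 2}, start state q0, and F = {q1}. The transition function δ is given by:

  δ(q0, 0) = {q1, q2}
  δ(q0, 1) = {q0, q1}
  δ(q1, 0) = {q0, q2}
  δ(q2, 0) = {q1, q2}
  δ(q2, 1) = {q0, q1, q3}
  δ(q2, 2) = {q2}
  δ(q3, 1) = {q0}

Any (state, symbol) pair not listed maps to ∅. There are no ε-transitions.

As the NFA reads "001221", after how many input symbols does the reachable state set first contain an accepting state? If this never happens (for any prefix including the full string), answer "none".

1

Start in {q0}.
Read '0': {q0} → {q1, q2}.
None of the earlier sets intersect F, but {q1, q2} does.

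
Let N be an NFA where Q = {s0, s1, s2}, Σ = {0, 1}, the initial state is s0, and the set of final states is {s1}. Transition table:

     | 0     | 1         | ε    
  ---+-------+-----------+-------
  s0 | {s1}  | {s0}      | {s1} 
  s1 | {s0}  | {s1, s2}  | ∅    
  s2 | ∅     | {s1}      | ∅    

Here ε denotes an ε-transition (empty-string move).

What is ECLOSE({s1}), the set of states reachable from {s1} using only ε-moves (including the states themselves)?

Begin with {s1}.
No ε-moves leave this set, so the closure equals the set itself.

{s1}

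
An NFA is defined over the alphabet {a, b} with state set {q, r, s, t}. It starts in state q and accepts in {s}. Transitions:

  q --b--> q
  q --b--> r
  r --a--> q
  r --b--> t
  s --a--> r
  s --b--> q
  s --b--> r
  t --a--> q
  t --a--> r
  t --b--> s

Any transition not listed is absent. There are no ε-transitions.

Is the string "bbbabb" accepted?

Start in {q}.
Read 'b': q→{q, r}; now {q, r}.
Read 'b': q→{q, r}, r→{t}; now {q, r, t}.
Read 'b': q→{q, r}, r→{t}, t→{s}; now {q, r, s, t}.
Read 'a': q→∅, r→{q}, s→{r}, t→{q, r}; now {q, r}.
Read 'b': q→{q, r}, r→{t}; now {q, r, t}.
Read 'b': q→{q, r}, r→{t}, t→{s}; now {q, r, s, t}.
The final set {q, r, s, t} contains the accepting state s.

Yes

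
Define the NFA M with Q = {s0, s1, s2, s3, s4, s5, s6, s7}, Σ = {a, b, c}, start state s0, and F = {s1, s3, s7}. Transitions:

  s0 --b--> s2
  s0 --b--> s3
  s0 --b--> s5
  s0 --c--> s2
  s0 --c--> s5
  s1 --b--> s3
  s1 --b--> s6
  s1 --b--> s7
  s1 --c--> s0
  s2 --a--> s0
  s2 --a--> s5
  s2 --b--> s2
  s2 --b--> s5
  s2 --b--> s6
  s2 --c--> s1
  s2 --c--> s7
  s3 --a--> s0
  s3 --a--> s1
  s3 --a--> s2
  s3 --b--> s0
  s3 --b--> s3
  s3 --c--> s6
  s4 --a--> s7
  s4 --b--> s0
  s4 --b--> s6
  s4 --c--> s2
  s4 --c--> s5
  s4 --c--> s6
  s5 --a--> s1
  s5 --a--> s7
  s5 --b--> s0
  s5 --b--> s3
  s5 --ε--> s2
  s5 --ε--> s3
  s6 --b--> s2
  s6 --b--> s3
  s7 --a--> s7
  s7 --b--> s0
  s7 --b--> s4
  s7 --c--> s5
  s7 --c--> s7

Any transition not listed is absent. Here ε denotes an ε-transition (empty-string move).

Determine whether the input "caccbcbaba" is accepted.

Yes

Start in {s0}.
Read 'c': {s0} → {s2, s3, s5}.
Read 'a': {s2, s3, s5} → {s0, s1, s2, s3, s5, s7}.
Read 'c': {s0, s1, s2, s3, s5, s7} → {s0, s1, s2, s3, s5, s6, s7}.
Read 'c': {s0, s1, s2, s3, s5, s6, s7} → {s0, s1, s2, s3, s5, s6, s7}.
Read 'b': {s0, s1, s2, s3, s5, s6, s7} → {s0, s2, s3, s4, s5, s6, s7}.
Read 'c': {s0, s2, s3, s4, s5, s6, s7} → {s1, s2, s3, s5, s6, s7}.
Read 'b': {s1, s2, s3, s5, s6, s7} → {s0, s2, s3, s4, s5, s6, s7}.
Read 'a': {s0, s2, s3, s4, s5, s6, s7} → {s0, s1, s2, s3, s5, s7}.
Read 'b': {s0, s1, s2, s3, s5, s7} → {s0, s2, s3, s4, s5, s6, s7}.
Read 'a': {s0, s2, s3, s4, s5, s6, s7} → {s0, s1, s2, s3, s5, s7}.
The final set {s0, s1, s2, s3, s5, s7} contains the accepting states s1, s3, s7.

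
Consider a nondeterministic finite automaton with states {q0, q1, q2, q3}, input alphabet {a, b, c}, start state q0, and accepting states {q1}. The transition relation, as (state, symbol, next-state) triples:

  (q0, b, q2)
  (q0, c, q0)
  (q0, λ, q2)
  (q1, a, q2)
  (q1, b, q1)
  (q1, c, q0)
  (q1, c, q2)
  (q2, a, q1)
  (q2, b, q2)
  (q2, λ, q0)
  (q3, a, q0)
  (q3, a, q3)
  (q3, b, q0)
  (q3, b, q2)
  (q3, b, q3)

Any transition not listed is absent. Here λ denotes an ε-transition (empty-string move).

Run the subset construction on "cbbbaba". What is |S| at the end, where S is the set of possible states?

Start: ε-closure({q0}) = {q0, q2}.
Read 'c': {q0, q2} → {q0, q2}.
Read 'b': {q0, q2} → {q0, q2}.
Read 'b': {q0, q2} → {q0, q2}.
Read 'b': {q0, q2} → {q0, q2}.
Read 'a': {q0, q2} → {q1}.
Read 'b': {q1} → {q1}.
Read 'a': {q1} → {q0, q2}.
That set has 2 states.

2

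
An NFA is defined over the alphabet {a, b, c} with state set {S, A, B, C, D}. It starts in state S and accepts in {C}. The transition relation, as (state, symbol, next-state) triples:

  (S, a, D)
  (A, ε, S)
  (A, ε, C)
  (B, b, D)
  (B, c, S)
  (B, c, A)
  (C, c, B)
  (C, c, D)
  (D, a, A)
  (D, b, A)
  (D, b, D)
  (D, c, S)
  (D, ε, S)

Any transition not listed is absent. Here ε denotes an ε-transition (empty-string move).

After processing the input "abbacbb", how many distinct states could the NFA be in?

Start in {S}.
Read 'a': {S} → {S, D}.
Read 'b': {S, D} → {S, A, C, D}.
Read 'b': {S, A, C, D} → {S, A, C, D}.
Read 'a': {S, A, C, D} → {S, A, C, D}.
Read 'c': {S, A, C, D} → {S, B, D}.
Read 'b': {S, B, D} → {S, A, C, D}.
Read 'b': {S, A, C, D} → {S, A, C, D}.
That set has 4 states.

4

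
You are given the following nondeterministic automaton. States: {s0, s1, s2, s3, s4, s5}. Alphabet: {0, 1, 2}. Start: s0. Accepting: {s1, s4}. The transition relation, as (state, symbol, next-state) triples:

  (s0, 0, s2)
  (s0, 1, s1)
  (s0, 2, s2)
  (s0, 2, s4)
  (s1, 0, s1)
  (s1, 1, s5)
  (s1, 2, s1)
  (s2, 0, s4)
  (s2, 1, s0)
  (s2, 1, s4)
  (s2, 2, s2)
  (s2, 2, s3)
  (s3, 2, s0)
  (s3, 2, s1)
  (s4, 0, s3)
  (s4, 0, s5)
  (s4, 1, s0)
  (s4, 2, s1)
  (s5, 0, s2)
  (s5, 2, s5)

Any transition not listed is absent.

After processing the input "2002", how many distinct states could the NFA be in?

Start in {s0}.
Read '2': s0→{s2, s4}; now {s2, s4}.
Read '0': s2→{s4}, s4→{s3, s5}; now {s3, s4, s5}.
Read '0': s3→∅, s4→{s3, s5}, s5→{s2}; now {s2, s3, s5}.
Read '2': s2→{s2, s3}, s3→{s0, s1}, s5→{s5}; now {s0, s1, s2, s3, s5}.
That set has 5 states.

5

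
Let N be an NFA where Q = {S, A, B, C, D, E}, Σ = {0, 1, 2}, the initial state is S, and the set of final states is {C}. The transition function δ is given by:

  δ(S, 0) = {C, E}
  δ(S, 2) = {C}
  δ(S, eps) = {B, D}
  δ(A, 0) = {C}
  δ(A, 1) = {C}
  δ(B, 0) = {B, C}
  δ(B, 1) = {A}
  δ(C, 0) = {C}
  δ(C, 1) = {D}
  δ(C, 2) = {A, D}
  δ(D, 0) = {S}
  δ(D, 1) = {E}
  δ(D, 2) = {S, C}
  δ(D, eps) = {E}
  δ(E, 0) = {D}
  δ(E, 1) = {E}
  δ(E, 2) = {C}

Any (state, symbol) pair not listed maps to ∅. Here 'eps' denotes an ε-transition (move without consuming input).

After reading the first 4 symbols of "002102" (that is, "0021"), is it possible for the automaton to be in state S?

Start: ε-closure({S}) = {S, B, D, E}.
Read '0': S→{C, E}, B→{B, C}, D→{S}, E→{D}; now {S, B, C, D, E}.
Read '0': S→{C, E}, B→{B, C}, C→{C}, D→{S}, E→{D}; now {S, B, C, D, E}.
Read '2': S→{C}, B→∅, C→{A, D}, D→{S, C}, E→{C}; union {S, A, C, D}; ε-closure = {S, A, B, C, D, E}.
Read '1': S→∅, A→{C}, B→{A}, C→{D}, D→{E}, E→{E}; now {A, C, D, E}.
State S is not in {A, C, D, E}.

No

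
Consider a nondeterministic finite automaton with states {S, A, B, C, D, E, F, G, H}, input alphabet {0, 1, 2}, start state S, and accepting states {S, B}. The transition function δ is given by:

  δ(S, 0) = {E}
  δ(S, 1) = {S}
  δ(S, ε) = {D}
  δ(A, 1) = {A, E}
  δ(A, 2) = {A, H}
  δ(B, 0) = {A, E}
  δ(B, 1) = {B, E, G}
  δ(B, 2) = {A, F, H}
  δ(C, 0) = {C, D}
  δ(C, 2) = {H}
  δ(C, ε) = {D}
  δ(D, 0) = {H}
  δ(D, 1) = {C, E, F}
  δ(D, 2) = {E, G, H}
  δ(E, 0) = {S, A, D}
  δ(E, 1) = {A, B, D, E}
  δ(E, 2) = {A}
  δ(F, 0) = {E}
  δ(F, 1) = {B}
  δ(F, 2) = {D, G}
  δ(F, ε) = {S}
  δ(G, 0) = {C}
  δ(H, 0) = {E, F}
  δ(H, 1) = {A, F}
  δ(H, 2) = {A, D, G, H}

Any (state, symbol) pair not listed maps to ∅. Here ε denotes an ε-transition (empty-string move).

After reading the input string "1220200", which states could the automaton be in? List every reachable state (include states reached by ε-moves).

{S, A, C, D, E, F, H}

Start: ε-closure({S}) = {S, D}.
Read '1': {S, D} → {S, C, D, E, F}.
Read '2': {S, C, D, E, F} → {A, D, E, G, H}.
Read '2': {A, D, E, G, H} → {A, D, E, G, H}.
Read '0': {A, D, E, G, H} → {S, A, C, D, E, F, H}.
Read '2': {S, A, C, D, E, F, H} → {A, D, E, G, H}.
Read '0': {A, D, E, G, H} → {S, A, C, D, E, F, H}.
Read '0': {S, A, C, D, E, F, H} → {S, A, C, D, E, F, H}.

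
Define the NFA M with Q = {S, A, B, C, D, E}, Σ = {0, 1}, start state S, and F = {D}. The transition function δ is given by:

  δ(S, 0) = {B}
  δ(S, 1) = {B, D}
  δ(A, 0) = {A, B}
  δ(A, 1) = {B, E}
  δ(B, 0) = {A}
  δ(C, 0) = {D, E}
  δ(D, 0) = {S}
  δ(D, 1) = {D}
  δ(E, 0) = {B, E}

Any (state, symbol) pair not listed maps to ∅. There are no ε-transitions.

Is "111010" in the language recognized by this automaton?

Start in {S}.
Read '1': S→{B, D}; now {B, D}.
Read '1': B→∅, D→{D}; now {D}.
Read '1': D→{D}; now {D}.
Read '0': D→{S}; now {S}.
Read '1': S→{B, D}; now {B, D}.
Read '0': B→{A}, D→{S}; now {S, A}.
The final set {S, A} contains no accepting state.

No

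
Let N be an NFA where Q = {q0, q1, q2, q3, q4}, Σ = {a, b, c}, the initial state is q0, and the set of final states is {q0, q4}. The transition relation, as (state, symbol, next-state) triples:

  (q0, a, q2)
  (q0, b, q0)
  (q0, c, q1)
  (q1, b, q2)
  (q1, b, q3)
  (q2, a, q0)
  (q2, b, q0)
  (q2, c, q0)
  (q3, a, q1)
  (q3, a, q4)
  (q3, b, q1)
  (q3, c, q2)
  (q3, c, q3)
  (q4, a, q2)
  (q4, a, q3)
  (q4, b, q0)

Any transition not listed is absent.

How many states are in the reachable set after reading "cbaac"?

3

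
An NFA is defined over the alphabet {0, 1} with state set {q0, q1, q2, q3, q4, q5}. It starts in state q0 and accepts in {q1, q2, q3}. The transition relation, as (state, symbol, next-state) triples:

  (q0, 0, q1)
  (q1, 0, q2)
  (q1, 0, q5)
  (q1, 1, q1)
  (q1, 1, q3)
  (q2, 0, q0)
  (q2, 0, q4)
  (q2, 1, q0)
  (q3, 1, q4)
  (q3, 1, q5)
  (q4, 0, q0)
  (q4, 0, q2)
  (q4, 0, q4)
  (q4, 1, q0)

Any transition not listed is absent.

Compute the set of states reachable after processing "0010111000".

{q0, q1, q2, q4, q5}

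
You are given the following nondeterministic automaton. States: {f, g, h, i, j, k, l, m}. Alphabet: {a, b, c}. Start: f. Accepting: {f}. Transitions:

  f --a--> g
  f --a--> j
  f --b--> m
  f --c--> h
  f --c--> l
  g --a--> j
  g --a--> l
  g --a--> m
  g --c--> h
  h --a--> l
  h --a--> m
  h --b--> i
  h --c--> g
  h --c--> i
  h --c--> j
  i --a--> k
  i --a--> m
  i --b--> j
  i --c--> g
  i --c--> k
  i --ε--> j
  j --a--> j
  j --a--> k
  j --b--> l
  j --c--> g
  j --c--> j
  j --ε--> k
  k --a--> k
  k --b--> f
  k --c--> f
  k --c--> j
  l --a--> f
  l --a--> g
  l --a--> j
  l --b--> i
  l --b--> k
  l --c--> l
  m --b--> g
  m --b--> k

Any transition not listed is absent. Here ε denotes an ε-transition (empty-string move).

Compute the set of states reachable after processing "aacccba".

{f, g, j, k, m}

Start in {f}.
Read 'a': f→{g, j}; union {g, j}; ε-closure = {g, j, k}.
Read 'a': g→{j, l, m}, j→{j, k}, k→{k}; now {j, k, l, m}.
Read 'c': j→{g, j}, k→{f, j}, l→{l}, m→∅; union {f, g, j, l}; ε-closure = {f, g, j, k, l}.
Read 'c': f→{h, l}, g→{h}, j→{g, j}, k→{f, j}, l→{l}; union {f, g, h, j, l}; ε-closure = {f, g, h, j, k, l}.
Read 'c': f→{h, l}, g→{h}, h→{g, i, j}, j→{g, j}, k→{f, j}, l→{l}; union {f, g, h, i, j, l}; ε-closure = {f, g, h, i, j, k, l}.
Read 'b': f→{m}, g→∅, h→{i}, i→{j}, j→{l}, k→{f}, l→{i, k}; now {f, i, j, k, l, m}.
Read 'a': f→{g, j}, i→{k, m}, j→{j, k}, k→{k}, l→{f, g, j}, m→∅; now {f, g, j, k, m}.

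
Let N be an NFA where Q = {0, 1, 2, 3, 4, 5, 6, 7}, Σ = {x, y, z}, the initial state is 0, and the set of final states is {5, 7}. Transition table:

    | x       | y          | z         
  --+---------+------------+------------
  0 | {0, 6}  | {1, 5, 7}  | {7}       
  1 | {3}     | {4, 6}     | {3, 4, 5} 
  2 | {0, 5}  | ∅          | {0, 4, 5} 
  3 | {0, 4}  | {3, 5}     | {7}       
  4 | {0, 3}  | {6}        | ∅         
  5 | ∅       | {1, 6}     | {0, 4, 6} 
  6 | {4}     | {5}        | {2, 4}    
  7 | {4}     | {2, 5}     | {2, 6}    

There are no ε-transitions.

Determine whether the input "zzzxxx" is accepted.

Start in {0}.
Read 'z': 0→{7}; now {7}.
Read 'z': 7→{2, 6}; now {2, 6}.
Read 'z': 2→{0, 4, 5}, 6→{2, 4}; now {0, 2, 4, 5}.
Read 'x': 0→{0, 6}, 2→{0, 5}, 4→{0, 3}, 5→∅; now {0, 3, 5, 6}.
Read 'x': 0→{0, 6}, 3→{0, 4}, 5→∅, 6→{4}; now {0, 4, 6}.
Read 'x': 0→{0, 6}, 4→{0, 3}, 6→{4}; now {0, 3, 4, 6}.
The final set {0, 3, 4, 6} contains no accepting state.

No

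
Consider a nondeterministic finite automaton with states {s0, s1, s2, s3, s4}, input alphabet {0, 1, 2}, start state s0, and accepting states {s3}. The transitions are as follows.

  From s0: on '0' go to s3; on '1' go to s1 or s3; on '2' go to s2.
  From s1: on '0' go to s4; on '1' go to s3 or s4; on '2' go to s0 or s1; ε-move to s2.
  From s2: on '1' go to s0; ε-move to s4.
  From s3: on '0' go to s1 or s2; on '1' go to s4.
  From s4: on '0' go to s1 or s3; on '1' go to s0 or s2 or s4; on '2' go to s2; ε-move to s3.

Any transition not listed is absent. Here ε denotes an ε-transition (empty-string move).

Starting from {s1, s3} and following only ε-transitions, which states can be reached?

Begin with {s1, s3}.
ε-move s1 → s2; add s2.
ε-move s2 → s4; add s4.

{s1, s2, s3, s4}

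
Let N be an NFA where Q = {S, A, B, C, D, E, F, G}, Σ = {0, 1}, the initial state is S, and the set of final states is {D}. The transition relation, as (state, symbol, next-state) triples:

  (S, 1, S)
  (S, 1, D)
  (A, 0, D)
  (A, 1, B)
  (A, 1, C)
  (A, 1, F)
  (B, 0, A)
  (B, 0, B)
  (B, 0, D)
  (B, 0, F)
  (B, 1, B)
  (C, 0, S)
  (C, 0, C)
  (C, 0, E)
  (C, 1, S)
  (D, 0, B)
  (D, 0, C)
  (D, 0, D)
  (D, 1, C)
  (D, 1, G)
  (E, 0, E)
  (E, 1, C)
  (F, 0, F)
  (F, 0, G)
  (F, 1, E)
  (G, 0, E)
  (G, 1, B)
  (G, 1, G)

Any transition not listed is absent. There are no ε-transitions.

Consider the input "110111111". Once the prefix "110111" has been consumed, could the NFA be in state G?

Yes

Start in {S}.
Read '1': S→{S, D}; now {S, D}.
Read '1': S→{S, D}, D→{C, G}; now {S, C, D, G}.
Read '0': S→∅, C→{S, C, E}, D→{B, C, D}, G→{E}; now {S, B, C, D, E}.
Read '1': S→{S, D}, B→{B}, C→{S}, D→{C, G}, E→{C}; now {S, B, C, D, G}.
Read '1': S→{S, D}, B→{B}, C→{S}, D→{C, G}, G→{B, G}; now {S, B, C, D, G}.
Read '1': S→{S, D}, B→{B}, C→{S}, D→{C, G}, G→{B, G}; now {S, B, C, D, G}.
State G is in {S, B, C, D, G}.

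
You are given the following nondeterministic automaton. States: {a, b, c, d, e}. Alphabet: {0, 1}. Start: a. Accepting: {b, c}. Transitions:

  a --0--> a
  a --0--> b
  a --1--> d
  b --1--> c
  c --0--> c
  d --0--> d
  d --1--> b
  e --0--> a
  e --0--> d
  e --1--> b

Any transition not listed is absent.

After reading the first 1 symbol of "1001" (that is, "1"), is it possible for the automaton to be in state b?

No

Start in {a}.
Read '1': a→{d}; now {d}.
State b is not in {d}.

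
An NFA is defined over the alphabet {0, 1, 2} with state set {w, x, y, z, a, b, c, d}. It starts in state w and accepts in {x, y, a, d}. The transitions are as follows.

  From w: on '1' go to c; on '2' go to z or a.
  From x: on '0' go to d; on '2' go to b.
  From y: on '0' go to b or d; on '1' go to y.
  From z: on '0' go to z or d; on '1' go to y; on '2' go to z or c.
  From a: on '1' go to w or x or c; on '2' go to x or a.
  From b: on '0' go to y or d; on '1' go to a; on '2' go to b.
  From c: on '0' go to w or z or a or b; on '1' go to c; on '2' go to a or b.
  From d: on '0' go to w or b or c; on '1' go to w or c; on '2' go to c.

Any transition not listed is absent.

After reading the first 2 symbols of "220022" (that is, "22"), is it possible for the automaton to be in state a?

Yes

Start in {w}.
Read '2': w→{z, a}; now {z, a}.
Read '2': z→{z, c}, a→{x, a}; now {x, z, a, c}.
State a is in {x, z, a, c}.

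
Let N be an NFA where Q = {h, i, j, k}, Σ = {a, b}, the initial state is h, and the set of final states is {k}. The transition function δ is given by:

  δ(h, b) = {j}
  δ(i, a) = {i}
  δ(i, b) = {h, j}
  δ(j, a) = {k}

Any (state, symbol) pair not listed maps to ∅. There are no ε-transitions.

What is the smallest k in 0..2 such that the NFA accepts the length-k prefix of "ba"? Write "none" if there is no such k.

2

Start in {h}.
Read 'b': h→{j}; now {j}.
Read 'a': j→{k}; now {k}.
None of the earlier sets intersect F, but {k} does.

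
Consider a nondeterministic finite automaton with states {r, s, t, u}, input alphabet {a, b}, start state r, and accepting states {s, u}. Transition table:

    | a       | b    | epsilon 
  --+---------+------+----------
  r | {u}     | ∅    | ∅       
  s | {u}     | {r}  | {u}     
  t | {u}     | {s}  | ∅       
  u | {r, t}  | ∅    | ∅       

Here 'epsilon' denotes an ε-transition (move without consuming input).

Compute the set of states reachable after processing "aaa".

Start in {r}.
Read 'a': r→{u}; now {u}.
Read 'a': u→{r, t}; now {r, t}.
Read 'a': r→{u}, t→{u}; now {u}.

{u}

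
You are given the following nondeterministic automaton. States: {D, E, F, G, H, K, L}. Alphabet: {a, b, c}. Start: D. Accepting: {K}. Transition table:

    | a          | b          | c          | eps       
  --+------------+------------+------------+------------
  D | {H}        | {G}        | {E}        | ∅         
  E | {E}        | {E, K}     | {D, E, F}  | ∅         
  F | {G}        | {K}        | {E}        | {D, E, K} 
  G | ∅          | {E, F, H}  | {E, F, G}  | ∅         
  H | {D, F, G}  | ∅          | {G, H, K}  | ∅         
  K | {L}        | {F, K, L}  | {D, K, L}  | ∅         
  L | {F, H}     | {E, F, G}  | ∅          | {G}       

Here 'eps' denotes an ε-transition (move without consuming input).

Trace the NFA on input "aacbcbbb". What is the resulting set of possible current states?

Start in {D}.
Read 'a': D→{H}; now {H}.
Read 'a': H→{D, F, G}; union {D, F, G}; ε-closure = {D, E, F, G, K}.
Read 'c': D→{E}, E→{D, E, F}, F→{E}, G→{E, F, G}, K→{D, K, L}; now {D, E, F, G, K, L}.
Read 'b': D→{G}, E→{E, K}, F→{K}, G→{E, F, H}, K→{F, K, L}, L→{E, F, G}; union {E, F, G, H, K, L}; ε-closure = {D, E, F, G, H, K, L}.
Read 'c': D→{E}, E→{D, E, F}, F→{E}, G→{E, F, G}, H→{G, H, K}, K→{D, K, L}, L→∅; now {D, E, F, G, H, K, L}.
Read 'b': D→{G}, E→{E, K}, F→{K}, G→{E, F, H}, H→∅, K→{F, K, L}, L→{E, F, G}; union {E, F, G, H, K, L}; ε-closure = {D, E, F, G, H, K, L}.
Read 'b': D→{G}, E→{E, K}, F→{K}, G→{E, F, H}, H→∅, K→{F, K, L}, L→{E, F, G}; union {E, F, G, H, K, L}; ε-closure = {D, E, F, G, H, K, L}.
Read 'b': D→{G}, E→{E, K}, F→{K}, G→{E, F, H}, H→∅, K→{F, K, L}, L→{E, F, G}; union {E, F, G, H, K, L}; ε-closure = {D, E, F, G, H, K, L}.

{D, E, F, G, H, K, L}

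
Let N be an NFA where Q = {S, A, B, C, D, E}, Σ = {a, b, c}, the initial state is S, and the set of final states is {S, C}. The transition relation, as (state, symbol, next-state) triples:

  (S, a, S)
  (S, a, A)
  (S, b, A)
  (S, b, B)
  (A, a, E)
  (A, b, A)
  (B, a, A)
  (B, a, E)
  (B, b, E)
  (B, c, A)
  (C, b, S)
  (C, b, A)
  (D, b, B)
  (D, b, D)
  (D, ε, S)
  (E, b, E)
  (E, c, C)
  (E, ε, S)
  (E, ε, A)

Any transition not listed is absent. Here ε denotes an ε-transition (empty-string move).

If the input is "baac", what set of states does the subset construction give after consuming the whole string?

Start in {S}.
Read 'b': {S} → {A, B}.
Read 'a': {A, B} → {S, A, E}.
Read 'a': {S, A, E} → {S, A, E}.
Read 'c': {S, A, E} → {C}.

{C}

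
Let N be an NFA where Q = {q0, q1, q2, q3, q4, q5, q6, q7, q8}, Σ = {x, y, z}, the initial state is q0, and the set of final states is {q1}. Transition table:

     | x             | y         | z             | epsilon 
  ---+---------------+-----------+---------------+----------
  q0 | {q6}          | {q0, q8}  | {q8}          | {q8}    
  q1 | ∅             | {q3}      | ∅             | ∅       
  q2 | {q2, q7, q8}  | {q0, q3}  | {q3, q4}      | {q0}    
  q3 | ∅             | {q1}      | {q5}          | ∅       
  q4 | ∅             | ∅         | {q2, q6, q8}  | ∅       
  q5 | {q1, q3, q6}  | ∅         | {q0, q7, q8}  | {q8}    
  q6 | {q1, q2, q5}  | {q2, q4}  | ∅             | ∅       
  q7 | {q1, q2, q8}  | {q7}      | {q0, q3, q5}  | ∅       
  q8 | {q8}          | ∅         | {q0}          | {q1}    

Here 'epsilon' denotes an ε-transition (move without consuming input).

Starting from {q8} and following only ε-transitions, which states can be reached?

{q1, q8}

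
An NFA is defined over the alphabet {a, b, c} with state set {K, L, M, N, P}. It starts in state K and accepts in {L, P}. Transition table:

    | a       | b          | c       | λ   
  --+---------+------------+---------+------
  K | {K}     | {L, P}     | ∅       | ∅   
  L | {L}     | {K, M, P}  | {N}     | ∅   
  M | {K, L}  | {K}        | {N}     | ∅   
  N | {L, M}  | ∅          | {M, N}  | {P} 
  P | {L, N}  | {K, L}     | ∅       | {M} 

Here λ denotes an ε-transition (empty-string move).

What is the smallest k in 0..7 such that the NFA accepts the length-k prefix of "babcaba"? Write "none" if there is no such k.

1

Start in {K}.
Read 'b': K→{L, P}; union {L, P}; ε-closure = {L, M, P}.
None of the earlier sets intersect F, but {L, M, P} does.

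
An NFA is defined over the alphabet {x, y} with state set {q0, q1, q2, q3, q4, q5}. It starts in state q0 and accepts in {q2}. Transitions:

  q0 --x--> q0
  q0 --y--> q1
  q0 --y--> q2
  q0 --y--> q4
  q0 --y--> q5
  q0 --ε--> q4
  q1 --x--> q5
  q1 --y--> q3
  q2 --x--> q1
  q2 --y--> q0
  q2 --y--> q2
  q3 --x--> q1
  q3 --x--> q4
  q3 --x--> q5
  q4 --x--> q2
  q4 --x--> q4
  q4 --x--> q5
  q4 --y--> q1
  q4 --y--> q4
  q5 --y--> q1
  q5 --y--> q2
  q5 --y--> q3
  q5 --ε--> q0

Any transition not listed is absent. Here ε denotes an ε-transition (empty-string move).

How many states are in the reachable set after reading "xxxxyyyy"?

6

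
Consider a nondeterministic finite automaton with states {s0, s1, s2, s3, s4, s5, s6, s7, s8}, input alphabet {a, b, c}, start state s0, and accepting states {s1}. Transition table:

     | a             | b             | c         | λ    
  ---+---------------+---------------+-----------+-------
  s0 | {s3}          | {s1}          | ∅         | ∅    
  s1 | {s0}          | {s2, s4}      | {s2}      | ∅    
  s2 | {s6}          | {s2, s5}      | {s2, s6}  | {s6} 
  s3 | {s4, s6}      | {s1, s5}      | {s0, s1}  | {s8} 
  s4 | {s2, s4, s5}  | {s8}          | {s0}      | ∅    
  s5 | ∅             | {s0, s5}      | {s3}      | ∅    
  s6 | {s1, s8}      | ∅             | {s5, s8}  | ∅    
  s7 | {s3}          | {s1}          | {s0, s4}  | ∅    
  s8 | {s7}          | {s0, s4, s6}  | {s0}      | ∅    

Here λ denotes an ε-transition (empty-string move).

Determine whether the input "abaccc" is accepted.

Start in {s0}.
Read 'a': s0→{s3}; union {s3}; ε-closure = {s3, s8}.
Read 'b': s3→{s1, s5}, s8→{s0, s4, s6}; now {s0, s1, s4, s5, s6}.
Read 'a': s0→{s3}, s1→{s0}, s4→{s2, s4, s5}, s5→∅, s6→{s1, s8}; union {s0, s1, s2, s3, s4, s5, s8}; ε-closure = {s0, s1, s2, s3, s4, s5, s6, s8}.
Read 'c': s0→∅, s1→{s2}, s2→{s2, s6}, s3→{s0, s1}, s4→{s0}, s5→{s3}, s6→{s5, s8}, s8→{s0}; now {s0, s1, s2, s3, s5, s6, s8}.
Read 'c': s0→∅, s1→{s2}, s2→{s2, s6}, s3→{s0, s1}, s5→{s3}, s6→{s5, s8}, s8→{s0}; now {s0, s1, s2, s3, s5, s6, s8}.
Read 'c': s0→∅, s1→{s2}, s2→{s2, s6}, s3→{s0, s1}, s5→{s3}, s6→{s5, s8}, s8→{s0}; now {s0, s1, s2, s3, s5, s6, s8}.
The final set {s0, s1, s2, s3, s5, s6, s8} contains the accepting state s1.

Yes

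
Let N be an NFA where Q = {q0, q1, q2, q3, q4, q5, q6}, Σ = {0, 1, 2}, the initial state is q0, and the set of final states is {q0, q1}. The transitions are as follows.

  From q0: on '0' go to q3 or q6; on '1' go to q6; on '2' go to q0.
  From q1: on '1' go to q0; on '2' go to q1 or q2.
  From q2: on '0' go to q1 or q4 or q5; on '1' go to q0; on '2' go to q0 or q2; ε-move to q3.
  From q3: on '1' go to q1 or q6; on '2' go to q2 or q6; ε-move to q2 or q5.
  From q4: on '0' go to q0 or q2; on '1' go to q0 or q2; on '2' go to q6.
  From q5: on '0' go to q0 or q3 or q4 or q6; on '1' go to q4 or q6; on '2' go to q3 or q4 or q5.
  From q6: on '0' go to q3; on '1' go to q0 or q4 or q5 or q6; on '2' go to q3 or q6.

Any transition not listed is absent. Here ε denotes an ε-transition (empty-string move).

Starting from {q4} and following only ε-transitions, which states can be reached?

{q4}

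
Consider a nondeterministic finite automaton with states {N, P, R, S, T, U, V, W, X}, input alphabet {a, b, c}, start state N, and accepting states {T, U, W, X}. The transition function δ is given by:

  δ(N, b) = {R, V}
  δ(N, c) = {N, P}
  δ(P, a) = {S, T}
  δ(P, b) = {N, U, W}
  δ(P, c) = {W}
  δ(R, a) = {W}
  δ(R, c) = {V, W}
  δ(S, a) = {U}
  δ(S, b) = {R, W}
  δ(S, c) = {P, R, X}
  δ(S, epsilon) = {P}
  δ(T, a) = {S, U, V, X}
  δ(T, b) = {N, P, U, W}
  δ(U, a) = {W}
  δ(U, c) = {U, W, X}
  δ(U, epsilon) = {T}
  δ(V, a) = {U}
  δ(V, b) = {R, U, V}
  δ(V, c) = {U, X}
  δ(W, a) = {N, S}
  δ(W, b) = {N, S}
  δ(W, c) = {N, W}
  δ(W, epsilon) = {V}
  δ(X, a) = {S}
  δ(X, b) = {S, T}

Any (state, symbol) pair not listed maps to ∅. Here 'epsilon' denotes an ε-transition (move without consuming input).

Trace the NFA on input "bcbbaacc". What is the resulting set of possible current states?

Start in {N}.
Read 'b': {N} → {R, V}.
Read 'c': {R, V} → {T, U, V, W, X}.
Read 'b': {T, U, V, W, X} → {N, P, R, S, T, U, V, W}.
Read 'b': {N, P, R, S, T, U, V, W} → {N, P, R, S, T, U, V, W}.
Read 'a': {N, P, R, S, T, U, V, W} → {N, P, S, T, U, V, W, X}.
Read 'a': {N, P, S, T, U, V, W, X} → {N, P, S, T, U, V, W, X}.
Read 'c': {N, P, S, T, U, V, W, X} → {N, P, R, T, U, V, W, X}.
Read 'c': {N, P, R, T, U, V, W, X} → {N, P, T, U, V, W, X}.

{N, P, T, U, V, W, X}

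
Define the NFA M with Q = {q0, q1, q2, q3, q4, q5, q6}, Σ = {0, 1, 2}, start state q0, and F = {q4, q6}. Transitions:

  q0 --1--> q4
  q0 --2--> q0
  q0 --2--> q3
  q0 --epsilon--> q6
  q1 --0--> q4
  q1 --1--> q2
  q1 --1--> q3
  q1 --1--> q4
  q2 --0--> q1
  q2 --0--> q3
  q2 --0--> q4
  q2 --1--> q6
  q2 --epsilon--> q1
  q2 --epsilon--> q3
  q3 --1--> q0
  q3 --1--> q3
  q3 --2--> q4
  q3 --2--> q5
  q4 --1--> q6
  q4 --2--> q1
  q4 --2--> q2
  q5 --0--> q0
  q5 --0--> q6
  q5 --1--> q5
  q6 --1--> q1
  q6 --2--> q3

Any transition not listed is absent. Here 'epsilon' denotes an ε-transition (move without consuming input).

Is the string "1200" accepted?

Yes

Start: ε-closure({q0}) = {q0, q6}.
Read '1': {q0, q6} → {q1, q4}.
Read '2': {q1, q4} → {q1, q2, q3}.
Read '0': {q1, q2, q3} → {q1, q3, q4}.
Read '0': {q1, q3, q4} → {q4}.
The final set {q4} contains the accepting state q4.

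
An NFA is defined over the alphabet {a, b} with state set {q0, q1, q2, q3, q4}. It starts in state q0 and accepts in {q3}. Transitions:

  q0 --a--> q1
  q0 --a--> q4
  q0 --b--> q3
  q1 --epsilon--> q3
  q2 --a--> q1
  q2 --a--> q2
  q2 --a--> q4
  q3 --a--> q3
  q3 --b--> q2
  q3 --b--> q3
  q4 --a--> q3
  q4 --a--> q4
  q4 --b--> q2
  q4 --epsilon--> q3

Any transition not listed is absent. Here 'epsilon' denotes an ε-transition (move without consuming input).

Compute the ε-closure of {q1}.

Begin with {q1}.
ε-move q1 → q3; add q3.

{q1, q3}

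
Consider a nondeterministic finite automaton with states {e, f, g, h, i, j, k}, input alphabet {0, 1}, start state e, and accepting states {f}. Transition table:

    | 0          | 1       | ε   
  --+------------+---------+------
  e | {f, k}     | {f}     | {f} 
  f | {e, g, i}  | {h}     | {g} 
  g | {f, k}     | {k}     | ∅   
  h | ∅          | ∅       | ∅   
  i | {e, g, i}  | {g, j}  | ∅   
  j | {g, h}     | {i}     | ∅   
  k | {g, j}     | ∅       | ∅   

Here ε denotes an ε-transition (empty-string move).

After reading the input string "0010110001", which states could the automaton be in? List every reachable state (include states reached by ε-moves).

Start: ε-closure({e}) = {e, f, g}.
Read '0': e→{f, k}, f→{e, g, i}, g→{f, k}; now {e, f, g, i, k}.
Read '0': e→{f, k}, f→{e, g, i}, g→{f, k}, i→{e, g, i}, k→{g, j}; now {e, f, g, i, j, k}.
Read '1': e→{f}, f→{h}, g→{k}, i→{g, j}, j→{i}, k→∅; now {f, g, h, i, j, k}.
Read '0': f→{e, g, i}, g→{f, k}, h→∅, i→{e, g, i}, j→{g, h}, k→{g, j}; now {e, f, g, h, i, j, k}.
Read '1': e→{f}, f→{h}, g→{k}, h→∅, i→{g, j}, j→{i}, k→∅; now {f, g, h, i, j, k}.
Read '1': f→{h}, g→{k}, h→∅, i→{g, j}, j→{i}, k→∅; now {g, h, i, j, k}.
Read '0': g→{f, k}, h→∅, i→{e, g, i}, j→{g, h}, k→{g, j}; now {e, f, g, h, i, j, k}.
Read '0': e→{f, k}, f→{e, g, i}, g→{f, k}, h→∅, i→{e, g, i}, j→{g, h}, k→{g, j}; now {e, f, g, h, i, j, k}.
Read '0': e→{f, k}, f→{e, g, i}, g→{f, k}, h→∅, i→{e, g, i}, j→{g, h}, k→{g, j}; now {e, f, g, h, i, j, k}.
Read '1': e→{f}, f→{h}, g→{k}, h→∅, i→{g, j}, j→{i}, k→∅; now {f, g, h, i, j, k}.

{f, g, h, i, j, k}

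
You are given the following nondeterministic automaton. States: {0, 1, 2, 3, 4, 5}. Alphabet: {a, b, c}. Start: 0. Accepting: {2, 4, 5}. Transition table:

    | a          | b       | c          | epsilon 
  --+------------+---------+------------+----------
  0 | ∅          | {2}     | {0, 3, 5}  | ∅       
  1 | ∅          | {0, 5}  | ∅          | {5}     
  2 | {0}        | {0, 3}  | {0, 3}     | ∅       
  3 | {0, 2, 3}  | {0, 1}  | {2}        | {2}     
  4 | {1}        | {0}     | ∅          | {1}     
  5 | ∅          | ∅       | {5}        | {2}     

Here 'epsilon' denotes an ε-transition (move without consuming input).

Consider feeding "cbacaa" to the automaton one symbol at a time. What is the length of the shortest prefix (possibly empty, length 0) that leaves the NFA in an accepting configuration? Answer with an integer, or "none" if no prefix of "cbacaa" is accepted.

Start in {0}.
Read 'c': 0→{0, 3, 5}; union {0, 3, 5}; ε-closure = {0, 2, 3, 5}.
None of the earlier sets intersect F, but {0, 2, 3, 5} does.

1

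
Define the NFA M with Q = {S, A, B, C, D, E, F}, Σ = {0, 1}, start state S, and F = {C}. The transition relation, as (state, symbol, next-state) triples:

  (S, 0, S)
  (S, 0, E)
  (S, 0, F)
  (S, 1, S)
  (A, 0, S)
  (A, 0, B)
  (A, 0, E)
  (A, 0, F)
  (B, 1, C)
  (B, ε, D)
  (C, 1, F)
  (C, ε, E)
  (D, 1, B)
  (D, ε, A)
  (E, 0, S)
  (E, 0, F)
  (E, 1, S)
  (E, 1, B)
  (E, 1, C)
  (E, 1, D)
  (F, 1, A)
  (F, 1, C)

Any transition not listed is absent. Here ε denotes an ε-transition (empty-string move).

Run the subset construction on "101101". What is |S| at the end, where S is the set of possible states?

6

Start in {S}.
Read '1': {S} → {S}.
Read '0': {S} → {S, E, F}.
Read '1': {S, E, F} → {S, A, B, C, D, E}.
Read '1': {S, A, B, C, D, E} → {S, A, B, C, D, E, F}.
Read '0': {S, A, B, C, D, E, F} → {S, A, B, D, E, F}.
Read '1': {S, A, B, D, E, F} → {S, A, B, C, D, E}.
That set has 6 states.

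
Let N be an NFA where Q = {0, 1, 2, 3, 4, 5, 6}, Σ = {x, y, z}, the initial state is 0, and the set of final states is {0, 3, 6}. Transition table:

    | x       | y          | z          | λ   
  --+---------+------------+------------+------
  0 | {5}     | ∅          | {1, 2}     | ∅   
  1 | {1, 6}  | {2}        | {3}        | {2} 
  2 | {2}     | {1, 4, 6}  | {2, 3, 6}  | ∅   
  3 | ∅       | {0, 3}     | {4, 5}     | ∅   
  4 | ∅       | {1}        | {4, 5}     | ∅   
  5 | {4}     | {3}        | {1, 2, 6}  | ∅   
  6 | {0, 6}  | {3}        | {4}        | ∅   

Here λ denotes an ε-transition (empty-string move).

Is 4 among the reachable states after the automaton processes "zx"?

No

Start in {0}.
Read 'z': {0} → {1, 2}.
Read 'x': {1, 2} → {1, 2, 6}.
State 4 is not in {1, 2, 6}.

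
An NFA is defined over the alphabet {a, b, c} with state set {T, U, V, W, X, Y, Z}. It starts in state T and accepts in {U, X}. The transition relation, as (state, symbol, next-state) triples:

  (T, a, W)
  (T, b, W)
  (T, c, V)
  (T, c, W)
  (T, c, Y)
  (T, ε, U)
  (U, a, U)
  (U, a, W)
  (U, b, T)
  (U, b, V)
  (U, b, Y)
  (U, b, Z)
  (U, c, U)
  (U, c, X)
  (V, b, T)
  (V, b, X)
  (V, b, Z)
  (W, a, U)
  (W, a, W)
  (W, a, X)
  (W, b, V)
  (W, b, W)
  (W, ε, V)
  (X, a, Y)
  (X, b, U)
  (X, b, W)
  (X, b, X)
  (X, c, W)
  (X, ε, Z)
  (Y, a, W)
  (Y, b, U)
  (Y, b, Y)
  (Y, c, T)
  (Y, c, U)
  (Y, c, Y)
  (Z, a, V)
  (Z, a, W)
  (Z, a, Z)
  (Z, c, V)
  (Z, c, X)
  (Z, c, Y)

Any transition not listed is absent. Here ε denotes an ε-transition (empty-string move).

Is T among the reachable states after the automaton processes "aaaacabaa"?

Start: ε-closure({T}) = {T, U}.
Read 'a': T→{W}, U→{U, W}; union {U, W}; ε-closure = {U, V, W}.
Read 'a': U→{U, W}, V→∅, W→{U, W, X}; union {U, W, X}; ε-closure = {U, V, W, X, Z}.
Read 'a': U→{U, W}, V→∅, W→{U, W, X}, X→{Y}, Z→{V, W, Z}; now {U, V, W, X, Y, Z}.
Read 'a': U→{U, W}, V→∅, W→{U, W, X}, X→{Y}, Y→{W}, Z→{V, W, Z}; now {U, V, W, X, Y, Z}.
Read 'c': U→{U, X}, V→∅, W→∅, X→{W}, Y→{T, U, Y}, Z→{V, X, Y}; union {T, U, V, W, X, Y}; ε-closure = {T, U, V, W, X, Y, Z}.
Read 'a': T→{W}, U→{U, W}, V→∅, W→{U, W, X}, X→{Y}, Y→{W}, Z→{V, W, Z}; now {U, V, W, X, Y, Z}.
Read 'b': U→{T, V, Y, Z}, V→{T, X, Z}, W→{V, W}, X→{U, W, X}, Y→{U, Y}, Z→∅; now {T, U, V, W, X, Y, Z}.
Read 'a': T→{W}, U→{U, W}, V→∅, W→{U, W, X}, X→{Y}, Y→{W}, Z→{V, W, Z}; now {U, V, W, X, Y, Z}.
Read 'a': U→{U, W}, V→∅, W→{U, W, X}, X→{Y}, Y→{W}, Z→{V, W, Z}; now {U, V, W, X, Y, Z}.
State T is not in {U, V, W, X, Y, Z}.

No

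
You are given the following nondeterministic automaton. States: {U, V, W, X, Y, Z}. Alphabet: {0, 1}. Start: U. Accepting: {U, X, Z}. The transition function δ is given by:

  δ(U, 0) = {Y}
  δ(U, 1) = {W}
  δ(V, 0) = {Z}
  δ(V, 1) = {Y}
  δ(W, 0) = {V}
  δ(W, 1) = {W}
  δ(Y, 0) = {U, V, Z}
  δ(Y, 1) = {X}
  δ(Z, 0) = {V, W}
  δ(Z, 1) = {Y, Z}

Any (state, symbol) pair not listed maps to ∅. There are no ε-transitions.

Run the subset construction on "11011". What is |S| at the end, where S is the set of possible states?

1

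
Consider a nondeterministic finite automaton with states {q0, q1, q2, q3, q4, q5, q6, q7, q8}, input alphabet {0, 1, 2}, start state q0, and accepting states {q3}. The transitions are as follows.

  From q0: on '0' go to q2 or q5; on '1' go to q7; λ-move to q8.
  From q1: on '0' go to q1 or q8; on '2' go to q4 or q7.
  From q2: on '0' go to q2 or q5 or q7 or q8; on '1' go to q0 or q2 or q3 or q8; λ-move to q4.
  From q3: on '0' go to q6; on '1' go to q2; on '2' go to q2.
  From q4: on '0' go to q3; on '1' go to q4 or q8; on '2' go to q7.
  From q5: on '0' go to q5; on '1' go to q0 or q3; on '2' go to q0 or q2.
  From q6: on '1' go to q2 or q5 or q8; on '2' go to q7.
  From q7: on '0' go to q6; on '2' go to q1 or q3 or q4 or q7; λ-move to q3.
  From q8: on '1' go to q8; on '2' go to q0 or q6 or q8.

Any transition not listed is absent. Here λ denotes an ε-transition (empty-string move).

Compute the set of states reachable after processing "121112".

Start: ε-closure({q0}) = {q0, q8}.
Read '1': {q0, q8} → {q3, q7, q8}.
Read '2': {q3, q7, q8} → {q0, q1, q2, q3, q4, q6, q7, q8}.
Read '1': {q0, q1, q2, q3, q4, q6, q7, q8} → {q0, q2, q3, q4, q5, q7, q8}.
Read '1': {q0, q2, q3, q4, q5, q7, q8} → {q0, q2, q3, q4, q7, q8}.
Read '1': {q0, q2, q3, q4, q7, q8} → {q0, q2, q3, q4, q7, q8}.
Read '2': {q0, q2, q3, q4, q7, q8} → {q0, q1, q2, q3, q4, q6, q7, q8}.

{q0, q1, q2, q3, q4, q6, q7, q8}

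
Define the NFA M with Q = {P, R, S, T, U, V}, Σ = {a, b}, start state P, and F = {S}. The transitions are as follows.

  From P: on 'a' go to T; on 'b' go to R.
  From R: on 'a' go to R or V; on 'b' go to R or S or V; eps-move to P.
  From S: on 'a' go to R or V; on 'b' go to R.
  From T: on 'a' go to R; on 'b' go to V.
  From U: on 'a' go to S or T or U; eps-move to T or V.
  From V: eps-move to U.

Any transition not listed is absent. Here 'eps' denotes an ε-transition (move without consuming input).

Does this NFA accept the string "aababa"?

Yes

Start in {P}.
Read 'a': {P} → {T}.
Read 'a': {T} → {P, R}.
Read 'b': {P, R} → {P, R, S, T, U, V}.
Read 'a': {P, R, S, T, U, V} → {P, R, S, T, U, V}.
Read 'b': {P, R, S, T, U, V} → {P, R, S, T, U, V}.
Read 'a': {P, R, S, T, U, V} → {P, R, S, T, U, V}.
The final set {P, R, S, T, U, V} contains the accepting state S.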